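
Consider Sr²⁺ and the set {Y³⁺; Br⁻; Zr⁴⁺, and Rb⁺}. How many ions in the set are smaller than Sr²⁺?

2

These species are isoelectronic with 36 electrons. The only difference is the number of protons: Zr⁴⁺ (Z=40), Y³⁺ (Z=39), Sr²⁺ (Z=38), Rb⁺ (Z=37), Br⁻ (Z=35). The strongest nuclear pull (Zr⁴⁺) gives the smallest ion.
Placing each against Sr²⁺: smaller — Zr⁴⁺, Y³⁺; larger — Rb⁺, Br⁻. So 2 are smaller.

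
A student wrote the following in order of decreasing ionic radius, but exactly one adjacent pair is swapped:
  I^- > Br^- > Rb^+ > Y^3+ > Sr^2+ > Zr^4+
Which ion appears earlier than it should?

Scanning neighbour by neighbour, only Y^3+/Sr^2+ violates a trend: they are isoelectronic (36 e⁻) and Y has more protons than Sr (39 vs 38), making Y^3+ smaller. That makes Y^3+ the one sitting a position early relative to where it belongs.

Y^3+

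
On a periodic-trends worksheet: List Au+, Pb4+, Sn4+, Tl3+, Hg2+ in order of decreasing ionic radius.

Electron counts and nuclear charges: Sn4+ has 46 e⁻ (Z=50), Pb4+ has 78 e⁻ (Z=82), Tl3+ has 78 e⁻ (Z=81), Hg2+ has 78 e⁻ (Z=80), Au+ has 78 e⁻ (Z=79). Sn4+ < Pb4+ (same group, period 5 vs 6); Pb4+ < Tl3+ (both 78 e⁻, Z=82>81); Tl3+ < Hg2+ (isoelectronic, higher Z=81 is smaller); Hg2+ < Au+ (isoelectronic, higher Z=80 is smaller).

Au+ > Hg2+ > Tl3+ > Pb4+ > Sn4+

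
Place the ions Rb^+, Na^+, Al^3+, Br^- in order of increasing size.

Al^3+ < Na^+ < Rb^+ < Br^-

Work out protons and electrons: Al^3+: 10 e⁻, Z=13, Na^+: 10 e⁻, Z=11, Rb^+: 36 e⁻, Z=37, Br^-: 36 e⁻, Z=35. Al^3+ < Na^+ (isoelectronic, higher Z=13 is smaller); Na^+ < Rb^+ (same group, period 3 vs 5); Rb^+ < Br^- (isoelectronic, higher Z=37 is smaller).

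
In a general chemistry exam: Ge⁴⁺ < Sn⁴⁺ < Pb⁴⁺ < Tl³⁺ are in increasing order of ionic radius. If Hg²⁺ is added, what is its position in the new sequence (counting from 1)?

5

First list Z and electron count for each: Ge⁴⁺: 28 e⁻, Z=32, Sn⁴⁺: 46 e⁻, Z=50, Pb⁴⁺: 78 e⁻, Z=82, Tl³⁺: 78 e⁻, Z=81, Hg²⁺: 78 e⁻, Z=80. Ge⁴⁺ < Sn⁴⁺ (same group, 1 shell fewer); Sn⁴⁺ < Pb⁴⁺ (same group, period 5 vs 6); Pb⁴⁺ < Tl³⁺ (both 78 e⁻, Z=82>81); Tl³⁺ < Hg²⁺ (both 78 e⁻, Z=81>80).
With Hg²⁺ included the full order is Ge⁴⁺ < Sn⁴⁺ < Pb⁴⁺ < Tl³⁺ < Hg²⁺, so it takes position 5.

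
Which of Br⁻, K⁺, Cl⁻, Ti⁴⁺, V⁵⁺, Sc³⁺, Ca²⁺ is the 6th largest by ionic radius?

Tabulating Z and e⁻: V⁵⁺ has 18 e⁻ (Z=23), Ti⁴⁺ has 18 e⁻ (Z=22), Sc³⁺ has 18 e⁻ (Z=21), Ca²⁺ has 18 e⁻ (Z=20), K⁺ has 18 e⁻ (Z=19), Cl⁻ has 18 e⁻ (Z=17), Br⁻ has 36 e⁻ (Z=35). V⁵⁺ < Ti⁴⁺ (isoelectronic, higher Z=23 is smaller); Ti⁴⁺ < Sc³⁺ (both 18 e⁻, Z=22>21); Sc³⁺ < Ca²⁺ (both 18 e⁻, Z=21>20); Ca²⁺ < K⁺ (both 18 e⁻, Z=20>19); K⁺ < Cl⁻ (isoelectronic, higher Z=19 is smaller); Cl⁻ < Br⁻ (same group, period 3 vs 4).
Ordering: V⁵⁺ < Ti⁴⁺ < Sc³⁺ < Ca²⁺ < K⁺ < Cl⁻ < Br⁻. The 6th largest is Ti⁴⁺.

Ti⁴⁺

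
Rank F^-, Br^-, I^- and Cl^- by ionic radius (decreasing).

I^- > Br^- > Cl^- > F^-

Same group, same charge. Going down the group adds an extra shell of electrons, so the ion gets larger: F^- is highest in the group and smallest.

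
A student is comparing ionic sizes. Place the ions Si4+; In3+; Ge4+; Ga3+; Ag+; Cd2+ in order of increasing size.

Si4+ < Ge4+ < Ga3+ < In3+ < Cd2+ < Ag+

Tabulating Z and e⁻: Si4+ (Z=14, 10 e⁻), Ge4+ (Z=32, 28 e⁻), Ga3+ (Z=31, 28 e⁻), In3+ (Z=49, 46 e⁻), Cd2+ (Z=48, 46 e⁻), Ag+ (Z=47, 46 e⁻). Si4+ < Ge4+ (same group, period 3 vs 4); Ge4+ < Ga3+ (both 28 e⁻, Z=32>31); Ga3+ < In3+ (same group, 1 shell fewer); In3+ < Cd2+ (both 46 e⁻, Z=49>48); Cd2+ < Ag+ (both 46 e⁻, Z=48>47).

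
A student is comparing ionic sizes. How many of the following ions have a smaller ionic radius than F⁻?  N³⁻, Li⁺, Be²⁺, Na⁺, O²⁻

3

First list Z and electron count for each: Be²⁺ (Z=4, 2 e⁻), Li⁺ (Z=3, 2 e⁻), Na⁺ (Z=11, 10 e⁻), F⁻ (Z=9, 10 e⁻), O²⁻ (Z=8, 10 e⁻), N³⁻ (Z=7, 10 e⁻). Be²⁺ < Li⁺ (both 2 e⁻, Z=4>3); Li⁺ < Na⁺ (same group, 1 shell fewer); Na⁺ < F⁻ (both 10 e⁻, Z=11>9); F⁻ < O²⁻ (both 10 e⁻, Z=9>8); O²⁻ < N³⁻ (isoelectronic, higher Z=8 is smaller).
Ordering all of them (including F⁻) by radius gives Be²⁺ < Li⁺ < Na⁺ < F⁻ < O²⁻ < N³⁻. That's 3.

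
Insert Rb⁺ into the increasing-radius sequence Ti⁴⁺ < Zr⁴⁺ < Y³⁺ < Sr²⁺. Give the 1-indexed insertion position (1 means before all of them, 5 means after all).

Ti⁴⁺: 18 e⁻, Z=22, Zr⁴⁺: 36 e⁻, Z=40, Y³⁺: 36 e⁻, Z=39, Sr²⁺: 36 e⁻, Z=38, Rb⁺: 36 e⁻, Z=37. Ti⁴⁺ < Zr⁴⁺ (same group, period 4 vs 5); Zr⁴⁺ < Y³⁺ (both 36 e⁻, Z=40>39); Y³⁺ < Sr²⁺ (both 36 e⁻, Z=39>38); Sr²⁺ < Rb⁺ (isoelectronic, higher Z=38 is smaller).
Merged order: Ti⁴⁺ < Zr⁴⁺ < Y³⁺ < Sr²⁺ < Rb⁺ — Rb⁺ is number 5.

5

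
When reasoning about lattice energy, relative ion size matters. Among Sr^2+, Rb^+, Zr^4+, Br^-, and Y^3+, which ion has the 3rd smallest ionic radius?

Isoelectronic series (36 e⁻ each). Size is set by nuclear charge: more protons means a smaller ion. Zr^4+ (Z=40), Y^3+ (Z=39), Sr^2+ (Z=38), Rb^+ (Z=37), Br^- (Z=35).
Full ascending order: Zr^4+ < Y^3+ < Sr^2+ < Rb^+ < Br^-. Counting from the smallest, position 3 is Sr^2+.

Sr^2+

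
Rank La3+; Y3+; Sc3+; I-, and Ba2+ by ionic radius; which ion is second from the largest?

Sc3+: 18 e⁻, Z=21, Y3+: 36 e⁻, Z=39, La3+: 54 e⁻, Z=57, Ba2+: 54 e⁻, Z=56, I-: 54 e⁻, Z=53. Sc3+ < Y3+ (same group, 1 shell fewer); Y3+ < La3+ (same group, period 5 vs 6); La3+ < Ba2+ (isoelectronic, higher Z=57 is smaller); Ba2+ < I- (isoelectronic, higher Z=56 is smaller).
Full ascending order: Sc3+ < Y3+ < La3+ < Ba2+ < I-. Counting from the largest, position 2 is Ba2+.

Ba2+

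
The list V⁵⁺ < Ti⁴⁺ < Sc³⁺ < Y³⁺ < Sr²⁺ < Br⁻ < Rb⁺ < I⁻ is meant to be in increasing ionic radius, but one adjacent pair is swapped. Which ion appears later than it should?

The pair Br⁻, Rb⁺ is the wrong way round — Rb⁺ and Br⁻ share 36 electrons; the higher nuclear charge on Rb (Z=37) contracts it more, so Rb⁺ < Br⁻. All other adjacent pairs agree with periodic trends, so Rb⁺ is the misplaced ion.

Rb⁺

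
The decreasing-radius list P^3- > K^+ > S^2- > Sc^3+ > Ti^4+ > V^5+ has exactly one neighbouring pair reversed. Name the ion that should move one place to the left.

S^2-

The pair K^+, S^2- is the wrong way round — both have 18 electrons but Z(K)=19 > Z(S)=16, so K^+ should be the smaller of the two. All other adjacent pairs agree with periodic trends, so S^2- is the misplaced ion.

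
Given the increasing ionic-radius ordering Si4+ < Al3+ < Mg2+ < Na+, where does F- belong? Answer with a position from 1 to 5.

5

All of these have 10 electrons (isoelectronic). With the same electron cloud, the ion with the most protons pulls it in tightest. Nuclear charges: Si4+ (Z=14), Al3+ (Z=13), Mg2+ (Z=12), Na+ (Z=11), F- (Z=9). Highest Z is smallest.
Putting F- in gives Si4+ < Al3+ < Mg2+ < Na+ < F-; it lands at slot 5.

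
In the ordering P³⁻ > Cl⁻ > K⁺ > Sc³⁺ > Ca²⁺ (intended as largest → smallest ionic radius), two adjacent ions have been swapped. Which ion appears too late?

Ca²⁺

Check each adjacent pair. Sc³⁺ and Ca²⁺ are reversed: they are isoelectronic (18 e⁻) and Sc has more protons than Ca (21 vs 20), making Sc³⁺ smaller. No other neighbouring pair contradicts the periodic trends, so Ca²⁺ is the ion listed too late.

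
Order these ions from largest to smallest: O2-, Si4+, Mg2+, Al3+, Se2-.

Se2- > O2- > Mg2+ > Al3+ > Si4+

First list Z and electron count for each: Si4+: 10 e⁻, Z=14, Al3+: 10 e⁻, Z=13, Mg2+: 10 e⁻, Z=12, O2-: 10 e⁻, Z=8, Se2-: 36 e⁻, Z=34. Si4+ < Al3+ (isoelectronic, higher Z=14 is smaller); Al3+ < Mg2+ (isoelectronic, higher Z=13 is smaller); Mg2+ < O2- (isoelectronic, higher Z=12 is smaller); O2- < Se2- (same group, 2 shells fewer).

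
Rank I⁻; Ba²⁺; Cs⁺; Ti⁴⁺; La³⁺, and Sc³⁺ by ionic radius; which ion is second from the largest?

Cs⁺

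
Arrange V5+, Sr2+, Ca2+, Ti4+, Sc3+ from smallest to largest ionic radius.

V5+ < Ti4+ < Sc3+ < Ca2+ < Sr2+

Tabulating Z and e⁻: V5+ (Z=23, 18 e⁻), Ti4+ (Z=22, 18 e⁻), Sc3+ (Z=21, 18 e⁻), Ca2+ (Z=20, 18 e⁻), Sr2+ (Z=38, 36 e⁻). V5+ < Ti4+ (isoelectronic, higher Z=23 is smaller); Ti4+ < Sc3+ (both 18 e⁻, Z=22>21); Sc3+ < Ca2+ (isoelectronic, higher Z=21 is smaller); Ca2+ < Sr2+ (same group, period 4 vs 5).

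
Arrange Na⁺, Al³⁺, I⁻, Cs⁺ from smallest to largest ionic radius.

Al³⁺ has 10 e⁻ (Z=13), Na⁺ has 10 e⁻ (Z=11), Cs⁺ has 54 e⁻ (Z=55), I⁻ has 54 e⁻ (Z=53). Al³⁺ < Na⁺ (isoelectronic, higher Z=13 is smaller); Na⁺ < Cs⁺ (same group, period 3 vs 6); Cs⁺ < I⁻ (both 54 e⁻, Z=55>53).

Al³⁺ < Na⁺ < Cs⁺ < I⁻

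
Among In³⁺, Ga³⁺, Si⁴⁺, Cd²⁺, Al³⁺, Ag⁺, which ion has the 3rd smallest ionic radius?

Ga³⁺

Electron counts and nuclear charges: Si⁴⁺: 10 e⁻, Z=14, Al³⁺: 10 e⁻, Z=13, Ga³⁺: 28 e⁻, Z=31, In³⁺: 46 e⁻, Z=49, Cd²⁺: 46 e⁻, Z=48, Ag⁺: 46 e⁻, Z=47. Si⁴⁺ < Al³⁺ (isoelectronic, higher Z=14 is smaller); Al³⁺ < Ga³⁺ (same group, period 3 vs 4); Ga³⁺ < In³⁺ (same group, 1 shell fewer); In³⁺ < Cd²⁺ (isoelectronic, higher Z=49 is smaller); Cd²⁺ < Ag⁺ (both 46 e⁻, Z=48>47).
That gives Si⁴⁺ < Al³⁺ < Ga³⁺ < In³⁺ < Cd²⁺ < Ag⁺. From the smallest end, number 3 is Ga³⁺.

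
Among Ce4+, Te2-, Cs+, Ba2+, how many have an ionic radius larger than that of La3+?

3

All of these have 54 electrons (isoelectronic). With the same electron cloud, the ion with the most protons pulls it in tightest. Nuclear charges: Ce4+ (Z=58), La3+ (Z=57), Ba2+ (Z=56), Cs+ (Z=55), Te2- (Z=52). Highest Z is smallest.
Ordering all of them (including La3+) by radius gives Ce4+ < La3+ < Ba2+ < Cs+ < Te2-. That's 3.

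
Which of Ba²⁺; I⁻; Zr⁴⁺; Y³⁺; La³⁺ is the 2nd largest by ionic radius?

Ba²⁺

Work out protons and electrons: Zr⁴⁺: 36 e⁻, Z=40, Y³⁺: 36 e⁻, Z=39, La³⁺: 54 e⁻, Z=57, Ba²⁺: 54 e⁻, Z=56, I⁻: 54 e⁻, Z=53. Zr⁴⁺ < Y³⁺ (isoelectronic, higher Z=40 is smaller); Y³⁺ < La³⁺ (same group, period 5 vs 6); La³⁺ < Ba²⁺ (isoelectronic, higher Z=57 is smaller); Ba²⁺ < I⁻ (isoelectronic, higher Z=56 is smaller).
So the order is Zr⁴⁺ < Y³⁺ < La³⁺ < Ba²⁺ < I⁻; the 2nd-largest ion is Ba²⁺.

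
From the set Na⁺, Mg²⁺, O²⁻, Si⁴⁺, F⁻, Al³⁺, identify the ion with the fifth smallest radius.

All of these have 10 electrons (isoelectronic). With the same electron cloud, the ion with the most protons pulls it in tightest. Nuclear charges: Si⁴⁺ (Z=14), Al³⁺ (Z=13), Mg²⁺ (Z=12), Na⁺ (Z=11), F⁻ (Z=9), O²⁻ (Z=8). Highest Z is smallest.
That gives Si⁴⁺ < Al³⁺ < Mg²⁺ < Na⁺ < F⁻ < O²⁻. From the smallest end, number 5 is F⁻.

F⁻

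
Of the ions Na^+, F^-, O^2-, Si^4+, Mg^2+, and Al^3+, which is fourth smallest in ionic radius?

Isoelectronic series (10 e⁻ each). Size is set by nuclear charge: more protons means a smaller ion. Si^4+ (Z=14), Al^3+ (Z=13), Mg^2+ (Z=12), Na^+ (Z=11), F^- (Z=9), O^2- (Z=8).
So the order is Si^4+ < Al^3+ < Mg^2+ < Na^+ < F^- < O^2-; the 4th-smallest ion is Na^+.

Na^+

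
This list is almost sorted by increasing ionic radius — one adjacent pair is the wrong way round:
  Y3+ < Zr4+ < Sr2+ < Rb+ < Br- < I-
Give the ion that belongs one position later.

Scanning neighbour by neighbour, only Y3+/Zr4+ violates a trend: Zr4+ and Y3+ share 36 electrons; the higher nuclear charge on Zr (Z=40) contracts it more, so Zr4+ < Y3+. That makes Y3+ the one sitting a position early relative to where it belongs.

Y3+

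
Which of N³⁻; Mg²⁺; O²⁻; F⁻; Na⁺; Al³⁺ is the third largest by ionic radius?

F⁻

These species are isoelectronic with 10 electrons. The only difference is the number of protons: Al³⁺ (Z=13), Mg²⁺ (Z=12), Na⁺ (Z=11), F⁻ (Z=9), O²⁻ (Z=8), N³⁻ (Z=7). The strongest nuclear pull (Al³⁺) gives the smallest ion.
That gives Al³⁺ < Mg²⁺ < Na⁺ < F⁻ < O²⁻ < N³⁻. From the largest end, number 3 is F⁻.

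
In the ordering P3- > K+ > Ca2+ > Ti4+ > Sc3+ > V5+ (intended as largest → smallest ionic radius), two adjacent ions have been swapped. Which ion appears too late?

Sc3+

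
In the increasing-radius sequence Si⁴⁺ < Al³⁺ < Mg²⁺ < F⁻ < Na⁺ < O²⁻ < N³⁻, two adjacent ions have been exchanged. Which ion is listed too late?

Na⁺

The pair F⁻, Na⁺ is the wrong way round — both have 10 electrons but Z(Na)=11 > Z(F)=9, so Na⁺ should be the smaller of the two. All other adjacent pairs agree with periodic trends, so Na⁺ is the misplaced ion.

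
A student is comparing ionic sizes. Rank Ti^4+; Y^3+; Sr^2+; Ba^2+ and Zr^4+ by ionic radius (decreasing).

Ba^2+ > Sr^2+ > Y^3+ > Zr^4+ > Ti^4+

First list Z and electron count for each: Ti^4+ (Z=22, 18 e⁻), Zr^4+ (Z=40, 36 e⁻), Y^3+ (Z=39, 36 e⁻), Sr^2+ (Z=38, 36 e⁻), Ba^2+ (Z=56, 54 e⁻). Ti^4+ < Zr^4+ (same group, period 4 vs 5); Zr^4+ < Y^3+ (isoelectronic, higher Z=40 is smaller); Y^3+ < Sr^2+ (isoelectronic, higher Z=39 is smaller); Sr^2+ < Ba^2+ (same group, period 5 vs 6).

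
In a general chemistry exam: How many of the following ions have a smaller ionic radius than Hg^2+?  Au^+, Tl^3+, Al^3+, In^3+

3

Tabulating Z and e⁻: Al^3+: 10 e⁻, Z=13, In^3+: 46 e⁻, Z=49, Tl^3+: 78 e⁻, Z=81, Hg^2+: 78 e⁻, Z=80, Au^+: 78 e⁻, Z=79. Al^3+ < In^3+ (same group, 2 shells fewer); In^3+ < Tl^3+ (same group, period 5 vs 6); Tl^3+ < Hg^2+ (both 78 e⁻, Z=81>80); Hg^2+ < Au^+ (isoelectronic, higher Z=80 is smaller).
Ordering all of them (including Hg^2+) by radius gives Al^3+ < In^3+ < Tl^3+ < Hg^2+ < Au^+. So 3 are smaller.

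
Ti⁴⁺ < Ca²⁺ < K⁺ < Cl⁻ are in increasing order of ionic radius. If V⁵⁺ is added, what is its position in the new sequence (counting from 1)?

All of these have 18 electrons (isoelectronic). With the same electron cloud, the ion with the most protons pulls it in tightest. Nuclear charges: V⁵⁺ (Z=23), Ti⁴⁺ (Z=22), Ca²⁺ (Z=20), K⁺ (Z=19), Cl⁻ (Z=17). Highest Z is smallest.
Putting V⁵⁺ in gives V⁵⁺ < Ti⁴⁺ < Ca²⁺ < K⁺ < Cl⁻; it lands at slot 1.

1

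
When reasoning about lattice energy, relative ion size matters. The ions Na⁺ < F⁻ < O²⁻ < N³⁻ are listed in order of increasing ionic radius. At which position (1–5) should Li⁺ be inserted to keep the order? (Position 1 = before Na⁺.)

1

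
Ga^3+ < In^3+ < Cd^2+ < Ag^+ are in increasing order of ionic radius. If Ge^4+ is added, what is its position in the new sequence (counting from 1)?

1

First list Z and electron count for each: Ge^4+: 28 e⁻, Z=32, Ga^3+: 28 e⁻, Z=31, In^3+: 46 e⁻, Z=49, Cd^2+: 46 e⁻, Z=48, Ag^+: 46 e⁻, Z=47. Ge^4+ < Ga^3+ (both 28 e⁻, Z=32>31); Ga^3+ < In^3+ (same group, 1 shell fewer); In^3+ < Cd^2+ (both 46 e⁻, Z=49>48); Cd^2+ < Ag^+ (both 46 e⁻, Z=48>47).
Putting Ge^4+ in gives Ge^4+ < Ga^3+ < In^3+ < Cd^2+ < Ag^+; it lands at slot 1.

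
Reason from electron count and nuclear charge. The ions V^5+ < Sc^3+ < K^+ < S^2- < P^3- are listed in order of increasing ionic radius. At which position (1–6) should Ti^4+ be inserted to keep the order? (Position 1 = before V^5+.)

2

Isoelectronic series (18 e⁻ each). Size is set by nuclear charge: more protons means a smaller ion. V^5+ (Z=23), Ti^4+ (Z=22), Sc^3+ (Z=21), K^+ (Z=19), S^2- (Z=16), P^3- (Z=15).
With Ti^4+ included the full order is V^5+ < Ti^4+ < Sc^3+ < K^+ < S^2- < P^3-, so it takes position 2.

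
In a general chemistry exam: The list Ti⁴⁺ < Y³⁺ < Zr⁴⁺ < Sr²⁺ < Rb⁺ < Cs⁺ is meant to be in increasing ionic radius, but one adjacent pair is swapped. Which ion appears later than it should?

Zr⁴⁺

Check each adjacent pair. Y³⁺ and Zr⁴⁺ are reversed: Zr⁴⁺ and Y³⁺ share 36 electrons; the higher nuclear charge on Zr (Z=40) contracts it more, so Zr⁴⁺ < Y³⁺. No other neighbouring pair contradicts the periodic trends, so Zr⁴⁺ is the ion listed too late.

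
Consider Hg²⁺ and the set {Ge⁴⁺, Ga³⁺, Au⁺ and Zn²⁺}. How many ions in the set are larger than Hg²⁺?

1

Electron counts and nuclear charges: Ge⁴⁺ has 28 e⁻ (Z=32), Ga³⁺ has 28 e⁻ (Z=31), Zn²⁺ has 28 e⁻ (Z=30), Hg²⁺ has 78 e⁻ (Z=80), Au⁺ has 78 e⁻ (Z=79). Ge⁴⁺ < Ga³⁺ (both 28 e⁻, Z=32>31); Ga³⁺ < Zn²⁺ (isoelectronic, higher Z=31 is smaller); Zn²⁺ < Hg²⁺ (same group, period 4 vs 6); Hg²⁺ < Au⁺ (both 78 e⁻, Z=80>79).
Placing each against Hg²⁺: smaller — Ge⁴⁺, Ga³⁺, Zn²⁺; larger — Au⁺. Count: 1.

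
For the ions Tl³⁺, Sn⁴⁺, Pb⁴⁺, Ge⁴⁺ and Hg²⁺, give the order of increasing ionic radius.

Ge⁴⁺ < Sn⁴⁺ < Pb⁴⁺ < Tl³⁺ < Hg²⁺

Tabulating Z and e⁻: Ge⁴⁺ has 28 e⁻ (Z=32), Sn⁴⁺ has 46 e⁻ (Z=50), Pb⁴⁺ has 78 e⁻ (Z=82), Tl³⁺ has 78 e⁻ (Z=81), Hg²⁺ has 78 e⁻ (Z=80). Ge⁴⁺ < Sn⁴⁺ (same group, period 4 vs 5); Sn⁴⁺ < Pb⁴⁺ (same group, period 5 vs 6); Pb⁴⁺ < Tl³⁺ (both 78 e⁻, Z=82>81); Tl³⁺ < Hg²⁺ (both 78 e⁻, Z=81>80).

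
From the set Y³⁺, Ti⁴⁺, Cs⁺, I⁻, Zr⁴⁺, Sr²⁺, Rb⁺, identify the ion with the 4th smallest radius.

Sr²⁺

Electron counts and nuclear charges: Ti⁴⁺ (Z=22, 18 e⁻), Zr⁴⁺ (Z=40, 36 e⁻), Y³⁺ (Z=39, 36 e⁻), Sr²⁺ (Z=38, 36 e⁻), Rb⁺ (Z=37, 36 e⁻), Cs⁺ (Z=55, 54 e⁻), I⁻ (Z=53, 54 e⁻). Ti⁴⁺ < Zr⁴⁺ (same group, period 4 vs 5); Zr⁴⁺ < Y³⁺ (both 36 e⁻, Z=40>39); Y³⁺ < Sr²⁺ (both 36 e⁻, Z=39>38); Sr²⁺ < Rb⁺ (isoelectronic, higher Z=38 is smaller); Rb⁺ < Cs⁺ (same group, period 5 vs 6); Cs⁺ < I⁻ (both 54 e⁻, Z=55>53).
Ordering: Ti⁴⁺ < Zr⁴⁺ < Y³⁺ < Sr²⁺ < Rb⁺ < Cs⁺ < I⁻. The 4th smallest is Sr²⁺.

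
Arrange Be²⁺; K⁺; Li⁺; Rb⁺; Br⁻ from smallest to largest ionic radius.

Be²⁺ < Li⁺ < K⁺ < Rb⁺ < Br⁻

Be²⁺: 2 e⁻, Z=4, Li⁺: 2 e⁻, Z=3, K⁺: 18 e⁻, Z=19, Rb⁺: 36 e⁻, Z=37, Br⁻: 36 e⁻, Z=35. Be²⁺ < Li⁺ (both 2 e⁻, Z=4>3); Li⁺ < K⁺ (same group, period 2 vs 4); K⁺ < Rb⁺ (same group, period 4 vs 5); Rb⁺ < Br⁻ (isoelectronic, higher Z=37 is smaller).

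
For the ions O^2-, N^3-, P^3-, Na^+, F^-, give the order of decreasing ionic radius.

P^3- > N^3- > O^2- > F^- > Na^+

Tabulating Z and e⁻: Na^+: 10 e⁻, Z=11, F^-: 10 e⁻, Z=9, O^2-: 10 e⁻, Z=8, N^3-: 10 e⁻, Z=7, P^3-: 18 e⁻, Z=15. Na^+ < F^- (both 10 e⁻, Z=11>9); F^- < O^2- (both 10 e⁻, Z=9>8); O^2- < N^3- (isoelectronic, higher Z=8 is smaller); N^3- < P^3- (same group, period 2 vs 3).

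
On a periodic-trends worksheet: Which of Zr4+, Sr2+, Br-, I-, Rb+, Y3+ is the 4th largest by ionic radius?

Sr2+

Tabulating Z and e⁻: Zr4+: 36 e⁻, Z=40, Y3+: 36 e⁻, Z=39, Sr2+: 36 e⁻, Z=38, Rb+: 36 e⁻, Z=37, Br-: 36 e⁻, Z=35, I-: 54 e⁻, Z=53. Zr4+ < Y3+ (isoelectronic, higher Z=40 is smaller); Y3+ < Sr2+ (isoelectronic, higher Z=39 is smaller); Sr2+ < Rb+ (isoelectronic, higher Z=38 is smaller); Rb+ < Br- (both 36 e⁻, Z=37>35); Br- < I- (same group, 1 shell fewer).
So the order is Zr4+ < Y3+ < Sr2+ < Rb+ < Br- < I-; the 4th-largest ion is Sr2+.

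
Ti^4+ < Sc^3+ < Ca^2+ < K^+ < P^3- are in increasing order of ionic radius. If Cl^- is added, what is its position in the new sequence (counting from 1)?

Isoelectronic series (18 e⁻ each). Size is set by nuclear charge: more protons means a smaller ion. Ti^4+ (Z=22), Sc^3+ (Z=21), Ca^2+ (Z=20), K^+ (Z=19), Cl^- (Z=17), P^3- (Z=15).
Merged order: Ti^4+ < Sc^3+ < Ca^2+ < K^+ < Cl^- < P^3- — Cl^- is number 5.

5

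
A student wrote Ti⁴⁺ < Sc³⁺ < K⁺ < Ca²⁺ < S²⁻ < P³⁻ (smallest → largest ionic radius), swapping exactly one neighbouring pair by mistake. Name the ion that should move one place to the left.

Scanning neighbour by neighbour, only K⁺/Ca²⁺ violates a trend: both have 18 electrons but Z(Ca)=20 > Z(K)=19, so Ca²⁺ should be the smaller of the two. That makes Ca²⁺ the one sitting a position late relative to where it belongs.

Ca²⁺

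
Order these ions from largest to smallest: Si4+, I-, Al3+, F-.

Electron counts and nuclear charges: Si4+ (Z=14, 10 e⁻), Al3+ (Z=13, 10 e⁻), F- (Z=9, 10 e⁻), I- (Z=53, 54 e⁻). Si4+ < Al3+ (both 10 e⁻, Z=14>13); Al3+ < F- (both 10 e⁻, Z=13>9); F- < I- (same group, 3 shells fewer).

I- > F- > Al3+ > Si4+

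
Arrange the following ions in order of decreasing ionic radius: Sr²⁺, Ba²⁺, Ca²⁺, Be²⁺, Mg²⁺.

Ba²⁺ > Sr²⁺ > Ca²⁺ > Mg²⁺ > Be²⁺

All are in the same group with charge +2. Radius grows down the group as n (the outermost shell) increases.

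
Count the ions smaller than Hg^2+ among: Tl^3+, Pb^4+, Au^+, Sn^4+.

Electron counts and nuclear charges: Sn^4+ has 46 e⁻ (Z=50), Pb^4+ has 78 e⁻ (Z=82), Tl^3+ has 78 e⁻ (Z=81), Hg^2+ has 78 e⁻ (Z=80), Au^+ has 78 e⁻ (Z=79). Sn^4+ < Pb^4+ (same group, period 5 vs 6); Pb^4+ < Tl^3+ (both 78 e⁻, Z=82>81); Tl^3+ < Hg^2+ (both 78 e⁻, Z=81>80); Hg^2+ < Au^+ (isoelectronic, higher Z=80 is smaller).
Ordering all of them (including Hg^2+) by radius gives Sn^4+ < Pb^4+ < Tl^3+ < Hg^2+ < Au^+. So 3 are smaller.

3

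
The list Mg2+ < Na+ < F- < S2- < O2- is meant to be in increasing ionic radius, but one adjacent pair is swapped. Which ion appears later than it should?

Check each adjacent pair. S2- and O2- are reversed: same group and charge — period 2 sits above period 3, so O2- is smaller. No other neighbouring pair contradicts the periodic trends, so O2- is the ion listed too late.

O2-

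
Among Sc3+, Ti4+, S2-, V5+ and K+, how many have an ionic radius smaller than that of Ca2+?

3

Each ion has 18 electrons. The ranking follows nuclear charge in reverse — greater Z gives a smaller radius. V5+ (Z=23), Ti4+ (Z=22), Sc3+ (Z=21), Ca2+ (Z=20), K+ (Z=19), S2- (Z=16).
Ordering all of them (including Ca2+) by radius gives V5+ < Ti4+ < Sc3+ < Ca2+ < K+ < S2-. That's 3.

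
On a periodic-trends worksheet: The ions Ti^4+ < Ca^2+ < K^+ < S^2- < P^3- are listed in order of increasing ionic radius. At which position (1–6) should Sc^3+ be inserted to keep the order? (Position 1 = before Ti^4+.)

These species are isoelectronic with 18 electrons. The only difference is the number of protons: Ti^4+ (Z=22), Sc^3+ (Z=21), Ca^2+ (Z=20), K^+ (Z=19), S^2- (Z=16), P^3- (Z=15). The strongest nuclear pull (Ti^4+) gives the smallest ion.
With Sc^3+ included the full order is Ti^4+ < Sc^3+ < Ca^2+ < K^+ < S^2- < P^3-, so it takes position 2.

2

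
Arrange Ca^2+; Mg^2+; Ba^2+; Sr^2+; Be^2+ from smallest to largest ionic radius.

Be^2+ < Mg^2+ < Ca^2+ < Sr^2+ < Ba^2+

These ions sit in one column with identical charge. Each step down the periodic table adds a principal shell, increasing the radius.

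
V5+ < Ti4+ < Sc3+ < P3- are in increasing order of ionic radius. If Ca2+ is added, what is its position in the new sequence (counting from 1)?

4

Each ion has 18 electrons. The ranking follows nuclear charge in reverse — greater Z gives a smaller radius. V5+ (Z=23), Ti4+ (Z=22), Sc3+ (Z=21), Ca2+ (Z=20), P3- (Z=15).
Merged order: V5+ < Ti4+ < Sc3+ < Ca2+ < P3- — Ca2+ is number 4.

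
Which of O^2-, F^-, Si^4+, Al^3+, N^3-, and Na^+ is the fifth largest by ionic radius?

These species are isoelectronic with 10 electrons. The only difference is the number of protons: Si^4+ (Z=14), Al^3+ (Z=13), Na^+ (Z=11), F^- (Z=9), O^2- (Z=8), N^3- (Z=7). The strongest nuclear pull (Si^4+) gives the smallest ion.
That gives Si^4+ < Al^3+ < Na^+ < F^- < O^2- < N^3-. From the largest end, number 5 is Al^3+.

Al^3+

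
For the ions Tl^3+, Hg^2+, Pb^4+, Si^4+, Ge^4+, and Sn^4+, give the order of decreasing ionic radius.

Electron counts and nuclear charges: Si^4+ has 10 e⁻ (Z=14), Ge^4+ has 28 e⁻ (Z=32), Sn^4+ has 46 e⁻ (Z=50), Pb^4+ has 78 e⁻ (Z=82), Tl^3+ has 78 e⁻ (Z=81), Hg^2+ has 78 e⁻ (Z=80). Si^4+ < Ge^4+ (same group, 1 shell fewer); Ge^4+ < Sn^4+ (same group, 1 shell fewer); Sn^4+ < Pb^4+ (same group, period 5 vs 6); Pb^4+ < Tl^3+ (isoelectronic, higher Z=82 is smaller); Tl^3+ < Hg^2+ (isoelectronic, higher Z=81 is smaller).

Hg^2+ > Tl^3+ > Pb^4+ > Sn^4+ > Ge^4+ > Si^4+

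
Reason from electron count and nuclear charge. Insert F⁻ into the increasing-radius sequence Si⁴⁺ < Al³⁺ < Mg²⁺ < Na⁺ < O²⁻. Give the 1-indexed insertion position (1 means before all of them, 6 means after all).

5

Each ion has 10 electrons. The ranking follows nuclear charge in reverse — greater Z gives a smaller radius. Si⁴⁺ (Z=14), Al³⁺ (Z=13), Mg²⁺ (Z=12), Na⁺ (Z=11), F⁻ (Z=9), O²⁻ (Z=8).
The complete sequence is Si⁴⁺ < Al³⁺ < Mg²⁺ < Na⁺ < F⁻ < O²⁻. F⁻ sits at position 5.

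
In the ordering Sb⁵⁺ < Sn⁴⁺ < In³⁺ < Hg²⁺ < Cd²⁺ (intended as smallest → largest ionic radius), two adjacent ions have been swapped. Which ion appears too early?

The pair Hg²⁺, Cd²⁺ is the wrong way round — Cd²⁺ and Hg²⁺ are in one column with the same charge; the lighter period-5 ion has one fewer shell and is smaller. All other adjacent pairs agree with periodic trends, so Hg²⁺ is the misplaced ion.

Hg²⁺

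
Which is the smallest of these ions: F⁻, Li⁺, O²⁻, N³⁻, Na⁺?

Li⁺

Electron counts and nuclear charges: Li⁺ has 2 e⁻ (Z=3), Na⁺ has 10 e⁻ (Z=11), F⁻ has 10 e⁻ (Z=9), O²⁻ has 10 e⁻ (Z=8), N³⁻ has 10 e⁻ (Z=7). Li⁺ < Na⁺ (same group, period 2 vs 3); Na⁺ < F⁻ (isoelectronic, higher Z=11 is smaller); F⁻ < O²⁻ (both 10 e⁻, Z=9>8); O²⁻ < N³⁻ (isoelectronic, higher Z=8 is smaller).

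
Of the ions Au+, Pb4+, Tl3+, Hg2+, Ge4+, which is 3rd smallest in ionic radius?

Ge4+ has 28 e⁻ (Z=32), Pb4+ has 78 e⁻ (Z=82), Tl3+ has 78 e⁻ (Z=81), Hg2+ has 78 e⁻ (Z=80), Au+ has 78 e⁻ (Z=79). Ge4+ < Pb4+ (same group, period 4 vs 6); Pb4+ < Tl3+ (isoelectronic, higher Z=82 is smaller); Tl3+ < Hg2+ (both 78 e⁻, Z=81>80); Hg2+ < Au+ (isoelectronic, higher Z=80 is smaller).
That gives Ge4+ < Pb4+ < Tl3+ < Hg2+ < Au+. From the smallest end, number 3 is Tl3+.

Tl3+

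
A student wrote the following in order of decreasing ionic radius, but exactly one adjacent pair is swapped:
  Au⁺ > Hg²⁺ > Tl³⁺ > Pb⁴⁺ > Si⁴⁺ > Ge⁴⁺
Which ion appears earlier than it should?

Scanning neighbour by neighbour, only Si⁴⁺/Ge⁴⁺ violates a trend: same group and charge — period 3 sits above period 4, so Si⁴⁺ is smaller. That makes Si⁴⁺ the one sitting a position early relative to where it belongs.

Si⁴⁺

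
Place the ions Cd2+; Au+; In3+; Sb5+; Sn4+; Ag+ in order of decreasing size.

Au+ > Ag+ > Cd2+ > In3+ > Sn4+ > Sb5+

Work out protons and electrons: Sb5+: 46 e⁻, Z=51, Sn4+: 46 e⁻, Z=50, In3+: 46 e⁻, Z=49, Cd2+: 46 e⁻, Z=48, Ag+: 46 e⁻, Z=47, Au+: 78 e⁻, Z=79. Sb5+ < Sn4+ (isoelectronic, higher Z=51 is smaller); Sn4+ < In3+ (isoelectronic, higher Z=50 is smaller); In3+ < Cd2+ (both 46 e⁻, Z=49>48); Cd2+ < Ag+ (isoelectronic, higher Z=48 is smaller); Ag+ < Au+ (same group, 1 shell fewer).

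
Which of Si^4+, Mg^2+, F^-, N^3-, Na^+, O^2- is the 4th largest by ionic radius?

Na^+

Each ion has 10 electrons. The ranking follows nuclear charge in reverse — greater Z gives a smaller radius. Si^4+ (Z=14), Mg^2+ (Z=12), Na^+ (Z=11), F^- (Z=9), O^2- (Z=8), N^3- (Z=7).
Full ascending order: Si^4+ < Mg^2+ < Na^+ < F^- < O^2- < N^3-. Counting from the largest, position 4 is Na^+.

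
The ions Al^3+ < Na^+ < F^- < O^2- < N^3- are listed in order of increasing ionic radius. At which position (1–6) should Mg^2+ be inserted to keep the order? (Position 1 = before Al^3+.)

2

Each ion has 10 electrons. The ranking follows nuclear charge in reverse — greater Z gives a smaller radius. Al^3+ (Z=13), Mg^2+ (Z=12), Na^+ (Z=11), F^- (Z=9), O^2- (Z=8), N^3- (Z=7).
Putting Mg^2+ in gives Al^3+ < Mg^2+ < Na^+ < F^- < O^2- < N^3-; it lands at slot 2.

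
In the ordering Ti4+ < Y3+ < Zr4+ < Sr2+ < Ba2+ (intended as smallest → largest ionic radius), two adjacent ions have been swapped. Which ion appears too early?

Y3+

Scanning neighbour by neighbour, only Y3+/Zr4+ violates a trend: Zr4+ and Y3+ share 36 electrons; the higher nuclear charge on Zr (Z=40) contracts it more, so Zr4+ < Y3+. That makes Y3+ the one sitting a position early relative to where it belongs.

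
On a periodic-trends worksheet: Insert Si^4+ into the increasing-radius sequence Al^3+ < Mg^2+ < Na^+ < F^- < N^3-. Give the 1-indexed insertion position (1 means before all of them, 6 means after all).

Isoelectronic series (10 e⁻ each). Size is set by nuclear charge: more protons means a smaller ion. Si^4+ (Z=14), Al^3+ (Z=13), Mg^2+ (Z=12), Na^+ (Z=11), F^- (Z=9), N^3- (Z=7).
Putting Si^4+ in gives Si^4+ < Al^3+ < Mg^2+ < Na^+ < F^- < N^3-; it lands at slot 1.

1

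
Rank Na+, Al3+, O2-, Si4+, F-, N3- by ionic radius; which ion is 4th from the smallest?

Isoelectronic series (10 e⁻ each). Size is set by nuclear charge: more protons means a smaller ion. Si4+ (Z=14), Al3+ (Z=13), Na+ (Z=11), F- (Z=9), O2- (Z=8), N3- (Z=7).
Ordering: Si4+ < Al3+ < Na+ < F- < O2- < N3-. The 4th smallest is F-.

F-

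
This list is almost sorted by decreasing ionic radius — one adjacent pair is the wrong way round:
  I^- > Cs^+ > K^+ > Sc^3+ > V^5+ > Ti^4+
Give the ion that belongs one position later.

V^5+

Compare adjacent ions: they are isoelectronic (18 e⁻) and V has more protons than Ti (23 vs 22), making V^5+ smaller — yet in this decreasing list V^5+ sits before Ti^4+. Nothing else is reversed, so V^5+ should move one place to the right.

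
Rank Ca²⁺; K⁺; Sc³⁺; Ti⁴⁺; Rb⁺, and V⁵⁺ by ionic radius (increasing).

Electron counts and nuclear charges: V⁵⁺: 18 e⁻, Z=23, Ti⁴⁺: 18 e⁻, Z=22, Sc³⁺: 18 e⁻, Z=21, Ca²⁺: 18 e⁻, Z=20, K⁺: 18 e⁻, Z=19, Rb⁺: 36 e⁻, Z=37. V⁵⁺ < Ti⁴⁺ (both 18 e⁻, Z=23>22); Ti⁴⁺ < Sc³⁺ (both 18 e⁻, Z=22>21); Sc³⁺ < Ca²⁺ (both 18 e⁻, Z=21>20); Ca²⁺ < K⁺ (both 18 e⁻, Z=20>19); K⁺ < Rb⁺ (same group, 1 shell fewer).

V⁵⁺ < Ti⁴⁺ < Sc³⁺ < Ca²⁺ < K⁺ < Rb⁺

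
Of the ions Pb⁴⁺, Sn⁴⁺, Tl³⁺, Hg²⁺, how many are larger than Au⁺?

Sn⁴⁺ has 46 e⁻ (Z=50), Pb⁴⁺ has 78 e⁻ (Z=82), Tl³⁺ has 78 e⁻ (Z=81), Hg²⁺ has 78 e⁻ (Z=80), Au⁺ has 78 e⁻ (Z=79). Sn⁴⁺ < Pb⁴⁺ (same group, 1 shell fewer); Pb⁴⁺ < Tl³⁺ (isoelectronic, higher Z=82 is smaller); Tl³⁺ < Hg²⁺ (isoelectronic, higher Z=81 is smaller); Hg²⁺ < Au⁺ (isoelectronic, higher Z=80 is smaller).
Overall: Sn⁴⁺ < Pb⁴⁺ < Tl³⁺ < Hg²⁺ < Au⁺. Au⁺ has 4 below it and 0 above. So 0 are larger.

0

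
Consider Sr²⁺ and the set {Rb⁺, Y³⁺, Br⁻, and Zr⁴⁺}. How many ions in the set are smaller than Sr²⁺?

2

Isoelectronic series (36 e⁻ each). Size is set by nuclear charge: more protons means a smaller ion. Zr⁴⁺ (Z=40), Y³⁺ (Z=39), Sr²⁺ (Z=38), Rb⁺ (Z=37), Br⁻ (Z=35).
Overall: Zr⁴⁺ < Y³⁺ < Sr²⁺ < Rb⁺ < Br⁻. Sr²⁺ has 2 below it and 2 above. That's 2.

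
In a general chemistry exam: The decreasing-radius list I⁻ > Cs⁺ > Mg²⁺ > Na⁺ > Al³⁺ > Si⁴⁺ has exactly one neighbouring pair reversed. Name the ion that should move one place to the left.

Na⁺

The pair Mg²⁺, Na⁺ is the wrong way round — they are isoelectronic (10 e⁻) and Mg has more protons than Na (12 vs 11), making Mg²⁺ smaller. All other adjacent pairs agree with periodic trends, so Na⁺ is the misplaced ion.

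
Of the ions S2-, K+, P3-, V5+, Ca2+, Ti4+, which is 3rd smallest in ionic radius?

Isoelectronic series (18 e⁻ each). Size is set by nuclear charge: more protons means a smaller ion. V5+ (Z=23), Ti4+ (Z=22), Ca2+ (Z=20), K+ (Z=19), S2- (Z=16), P3- (Z=15).
Full ascending order: V5+ < Ti4+ < Ca2+ < K+ < S2- < P3-. Counting from the smallest, position 3 is Ca2+.

Ca2+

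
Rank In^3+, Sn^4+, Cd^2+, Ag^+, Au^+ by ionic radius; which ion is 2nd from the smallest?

In^3+

Electron counts and nuclear charges: Sn^4+ (Z=50, 46 e⁻), In^3+ (Z=49, 46 e⁻), Cd^2+ (Z=48, 46 e⁻), Ag^+ (Z=47, 46 e⁻), Au^+ (Z=79, 78 e⁻). Sn^4+ < In^3+ (both 46 e⁻, Z=50>49); In^3+ < Cd^2+ (both 46 e⁻, Z=49>48); Cd^2+ < Ag^+ (isoelectronic, higher Z=48 is smaller); Ag^+ < Au^+ (same group, period 5 vs 6).
Ordering: Sn^4+ < In^3+ < Cd^2+ < Ag^+ < Au^+. The 2nd smallest is In^3+.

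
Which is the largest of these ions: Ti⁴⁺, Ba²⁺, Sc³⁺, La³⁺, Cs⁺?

Cs⁺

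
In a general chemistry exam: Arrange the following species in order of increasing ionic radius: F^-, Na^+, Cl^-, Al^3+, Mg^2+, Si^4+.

Work out protons and electrons: Si^4+ (Z=14, 10 e⁻), Al^3+ (Z=13, 10 e⁻), Mg^2+ (Z=12, 10 e⁻), Na^+ (Z=11, 10 e⁻), F^- (Z=9, 10 e⁻), Cl^- (Z=17, 18 e⁻). Si^4+ < Al^3+ (isoelectronic, higher Z=14 is smaller); Al^3+ < Mg^2+ (isoelectronic, higher Z=13 is smaller); Mg^2+ < Na^+ (both 10 e⁻, Z=12>11); Na^+ < F^- (isoelectronic, higher Z=11 is smaller); F^- < Cl^- (same group, 1 shell fewer).

Si^4+ < Al^3+ < Mg^2+ < Na^+ < F^- < Cl^-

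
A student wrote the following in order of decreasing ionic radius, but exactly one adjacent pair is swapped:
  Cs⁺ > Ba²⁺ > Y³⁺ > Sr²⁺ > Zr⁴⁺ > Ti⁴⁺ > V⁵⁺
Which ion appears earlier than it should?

Y³⁺

Check each adjacent pair. Y³⁺ and Sr²⁺ are reversed: Y³⁺ and Sr²⁺ share 36 electrons; the higher nuclear charge on Y (Z=39) contracts it more, so Y³⁺ < Sr²⁺. No other neighbouring pair contradicts the periodic trends, so Y³⁺ is the ion listed too early.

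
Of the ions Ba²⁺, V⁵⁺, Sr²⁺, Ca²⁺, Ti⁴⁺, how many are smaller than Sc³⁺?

Work out protons and electrons: V⁵⁺ has 18 e⁻ (Z=23), Ti⁴⁺ has 18 e⁻ (Z=22), Sc³⁺ has 18 e⁻ (Z=21), Ca²⁺ has 18 e⁻ (Z=20), Sr²⁺ has 36 e⁻ (Z=38), Ba²⁺ has 54 e⁻ (Z=56). V⁵⁺ < Ti⁴⁺ (both 18 e⁻, Z=23>22); Ti⁴⁺ < Sc³⁺ (isoelectronic, higher Z=22 is smaller); Sc³⁺ < Ca²⁺ (both 18 e⁻, Z=21>20); Ca²⁺ < Sr²⁺ (same group, period 4 vs 5); Sr²⁺ < Ba²⁺ (same group, 1 shell fewer).
Placing each against Sc³⁺: smaller — V⁵⁺, Ti⁴⁺; larger — Ca²⁺, Sr²⁺, Ba²⁺. Count: 2.

2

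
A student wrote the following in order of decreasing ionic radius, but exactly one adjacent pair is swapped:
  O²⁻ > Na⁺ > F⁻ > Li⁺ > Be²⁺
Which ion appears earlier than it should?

Na⁺

The pair Na⁺, F⁻ is the wrong way round — they are isoelectronic (10 e⁻) and Na has more protons than F (11 vs 9), making Na⁺ smaller. All other adjacent pairs agree with periodic trends, so Na⁺ is the misplaced ion.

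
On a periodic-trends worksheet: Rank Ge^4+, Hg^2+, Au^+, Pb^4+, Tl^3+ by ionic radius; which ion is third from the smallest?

Tl^3+

Electron counts and nuclear charges: Ge^4+ has 28 e⁻ (Z=32), Pb^4+ has 78 e⁻ (Z=82), Tl^3+ has 78 e⁻ (Z=81), Hg^2+ has 78 e⁻ (Z=80), Au^+ has 78 e⁻ (Z=79). Ge^4+ < Pb^4+ (same group, 2 shells fewer); Pb^4+ < Tl^3+ (both 78 e⁻, Z=82>81); Tl^3+ < Hg^2+ (isoelectronic, higher Z=81 is smaller); Hg^2+ < Au^+ (both 78 e⁻, Z=80>79).
So the order is Ge^4+ < Pb^4+ < Tl^3+ < Hg^2+ < Au^+; the 3rd-smallest ion is Tl^3+.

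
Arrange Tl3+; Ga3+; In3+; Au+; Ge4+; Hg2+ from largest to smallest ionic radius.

Au+ > Hg2+ > Tl3+ > In3+ > Ga3+ > Ge4+

Ge4+ (Z=32, 28 e⁻), Ga3+ (Z=31, 28 e⁻), In3+ (Z=49, 46 e⁻), Tl3+ (Z=81, 78 e⁻), Hg2+ (Z=80, 78 e⁻), Au+ (Z=79, 78 e⁻). Ge4+ < Ga3+ (both 28 e⁻, Z=32>31); Ga3+ < In3+ (same group, 1 shell fewer); In3+ < Tl3+ (same group, period 5 vs 6); Tl3+ < Hg2+ (both 78 e⁻, Z=81>80); Hg2+ < Au+ (both 78 e⁻, Z=80>79).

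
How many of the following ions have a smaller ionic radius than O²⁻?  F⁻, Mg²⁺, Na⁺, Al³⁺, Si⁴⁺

5

All of these have 10 electrons (isoelectronic). With the same electron cloud, the ion with the most protons pulls it in tightest. Nuclear charges: Si⁴⁺ (Z=14), Al³⁺ (Z=13), Mg²⁺ (Z=12), Na⁺ (Z=11), F⁻ (Z=9), O²⁻ (Z=8). Highest Z is smallest.
Overall: Si⁴⁺ < Al³⁺ < Mg²⁺ < Na⁺ < F⁻ < O²⁻. O²⁻ has 5 below it and 0 above. So 5 are smaller.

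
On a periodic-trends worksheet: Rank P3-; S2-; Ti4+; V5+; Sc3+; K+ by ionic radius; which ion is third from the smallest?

Sc3+

Isoelectronic series (18 e⁻ each). Size is set by nuclear charge: more protons means a smaller ion. V5+ (Z=23), Ti4+ (Z=22), Sc3+ (Z=21), K+ (Z=19), S2- (Z=16), P3- (Z=15).
Full ascending order: V5+ < Ti4+ < Sc3+ < K+ < S2- < P3-. Counting from the smallest, position 3 is Sc3+.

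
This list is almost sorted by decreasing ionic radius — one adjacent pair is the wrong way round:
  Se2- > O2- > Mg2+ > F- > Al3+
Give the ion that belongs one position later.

Mg2+

Check each adjacent pair. Mg2+ and F- are reversed: both have 10 electrons but Z(Mg)=12 > Z(F)=9, so Mg2+ should be the smaller of the two. No other neighbouring pair contradicts the periodic trends, so Mg2+ is the ion listed too early.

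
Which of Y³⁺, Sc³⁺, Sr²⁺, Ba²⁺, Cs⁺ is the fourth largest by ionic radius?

Y³⁺

Sc³⁺ has 18 e⁻ (Z=21), Y³⁺ has 36 e⁻ (Z=39), Sr²⁺ has 36 e⁻ (Z=38), Ba²⁺ has 54 e⁻ (Z=56), Cs⁺ has 54 e⁻ (Z=55). Sc³⁺ < Y³⁺ (same group, 1 shell fewer); Y³⁺ < Sr²⁺ (both 36 e⁻, Z=39>38); Sr²⁺ < Ba²⁺ (same group, period 5 vs 6); Ba²⁺ < Cs⁺ (isoelectronic, higher Z=56 is smaller).
So the order is Sc³⁺ < Y³⁺ < Sr²⁺ < Ba²⁺ < Cs⁺; the 4th-largest ion is Y³⁺.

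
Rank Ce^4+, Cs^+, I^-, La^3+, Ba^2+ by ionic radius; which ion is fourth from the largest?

All of these have 54 electrons (isoelectronic). With the same electron cloud, the ion with the most protons pulls it in tightest. Nuclear charges: Ce^4+ (Z=58), La^3+ (Z=57), Ba^2+ (Z=56), Cs^+ (Z=55), I^- (Z=53). Highest Z is smallest.
Ordering: Ce^4+ < La^3+ < Ba^2+ < Cs^+ < I^-. The fourth largest is La^3+.

La^3+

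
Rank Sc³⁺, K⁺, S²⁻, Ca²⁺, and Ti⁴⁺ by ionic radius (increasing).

Ti⁴⁺ < Sc³⁺ < Ca²⁺ < K⁺ < S²⁻

Each ion has 18 electrons. The ranking follows nuclear charge in reverse — greater Z gives a smaller radius. Ti⁴⁺ (Z=22), Sc³⁺ (Z=21), Ca²⁺ (Z=20), K⁺ (Z=19), S²⁻ (Z=16).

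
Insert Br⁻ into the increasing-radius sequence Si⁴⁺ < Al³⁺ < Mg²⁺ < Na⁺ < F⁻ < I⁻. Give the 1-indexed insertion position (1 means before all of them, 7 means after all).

6

First list Z and electron count for each: Si⁴⁺ has 10 e⁻ (Z=14), Al³⁺ has 10 e⁻ (Z=13), Mg²⁺ has 10 e⁻ (Z=12), Na⁺ has 10 e⁻ (Z=11), F⁻ has 10 e⁻ (Z=9), Br⁻ has 36 e⁻ (Z=35), I⁻ has 54 e⁻ (Z=53). Si⁴⁺ < Al³⁺ (isoelectronic, higher Z=14 is smaller); Al³⁺ < Mg²⁺ (isoelectronic, higher Z=13 is smaller); Mg²⁺ < Na⁺ (both 10 e⁻, Z=12>11); Na⁺ < F⁻ (both 10 e⁻, Z=11>9); F⁻ < Br⁻ (same group, period 2 vs 4); Br⁻ < I⁻ (same group, period 4 vs 5).
The complete sequence is Si⁴⁺ < Al³⁺ < Mg²⁺ < Na⁺ < F⁻ < Br⁻ < I⁻. Br⁻ sits at position 6.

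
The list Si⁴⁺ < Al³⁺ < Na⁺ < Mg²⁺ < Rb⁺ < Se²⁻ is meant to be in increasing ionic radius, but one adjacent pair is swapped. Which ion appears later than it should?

Mg²⁺

Check each adjacent pair. Na⁺ and Mg²⁺ are reversed: both have 10 electrons but Z(Mg)=12 > Z(Na)=11, so Mg²⁺ should be the smaller of the two. No other neighbouring pair contradicts the periodic trends, so Mg²⁺ is the ion listed too late.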